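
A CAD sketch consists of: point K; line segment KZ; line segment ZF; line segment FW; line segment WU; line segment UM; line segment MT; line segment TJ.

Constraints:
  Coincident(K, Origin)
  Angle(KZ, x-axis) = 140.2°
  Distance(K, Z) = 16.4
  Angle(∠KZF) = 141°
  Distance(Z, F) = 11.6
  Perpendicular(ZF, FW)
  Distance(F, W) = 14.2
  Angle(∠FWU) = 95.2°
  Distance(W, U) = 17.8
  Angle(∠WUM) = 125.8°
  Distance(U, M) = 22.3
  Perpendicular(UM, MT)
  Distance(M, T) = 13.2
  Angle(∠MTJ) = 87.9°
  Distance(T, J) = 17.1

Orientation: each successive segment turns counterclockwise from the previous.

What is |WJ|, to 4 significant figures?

15.73

K is at the origin; KZ runs at 140.2° with length 16.4, so Z = (-12.60, 10.50). ∠KZF = 141.0° gives ZF at 179.2° from the x-axis; with |ZF| = 11.6, F = (-24.20, 10.66). The perpendicularity gives FW at right angles to ZF, so FW runs at -90.80°; with |FW| = 14.2, W = (-24.40, -3.539). ∠FWU = 95.2° gives WU at -6.000° from the x-axis; with |WU| = 17.8, U = (-6.694, -5.399). ∠WUM = 125.8° gives UM at 48.20° from the x-axis; with |UM| = 22.3, M = (8.169, 11.22). The perpendicularity gives MT at right angles to UM, so MT runs at 138.2°; with |MT| = 13.2, T = (-1.671, 20.02). ∠MTJ = 87.9° gives TJ at -129.7° from the x-axis; with |TJ| = 17.1, J = (-12.59, 6.866). Then |WJ| = |J − W| = 15.73.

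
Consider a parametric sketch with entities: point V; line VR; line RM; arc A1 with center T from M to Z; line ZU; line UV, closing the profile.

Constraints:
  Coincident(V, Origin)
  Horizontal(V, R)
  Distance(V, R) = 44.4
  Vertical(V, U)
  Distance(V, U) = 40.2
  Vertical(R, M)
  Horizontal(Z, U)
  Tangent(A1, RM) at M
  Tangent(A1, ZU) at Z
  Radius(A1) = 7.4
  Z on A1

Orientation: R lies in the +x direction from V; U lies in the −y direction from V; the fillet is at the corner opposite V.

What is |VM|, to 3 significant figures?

55.2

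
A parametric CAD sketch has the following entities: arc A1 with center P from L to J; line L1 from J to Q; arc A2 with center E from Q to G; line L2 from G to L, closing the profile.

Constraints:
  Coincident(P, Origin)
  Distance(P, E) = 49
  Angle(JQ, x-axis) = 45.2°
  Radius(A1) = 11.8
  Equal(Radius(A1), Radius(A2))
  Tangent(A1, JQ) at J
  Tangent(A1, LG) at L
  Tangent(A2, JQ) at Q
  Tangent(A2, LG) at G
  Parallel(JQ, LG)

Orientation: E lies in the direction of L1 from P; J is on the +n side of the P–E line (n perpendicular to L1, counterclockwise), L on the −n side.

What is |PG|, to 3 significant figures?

50.4

Tangency of A1 to both parallel lines with radius 11.8 puts J and L at P ± 11.8·n: J = (-8.37, 8.31), L = (8.37, -8.31). Equal radii place Q and G the same way about E: Q = E + 11.8·n = (26.2, 43.1), G = E − 11.8·n = (42.9, 26.5). Then |PG| = |G − P| = 50.4.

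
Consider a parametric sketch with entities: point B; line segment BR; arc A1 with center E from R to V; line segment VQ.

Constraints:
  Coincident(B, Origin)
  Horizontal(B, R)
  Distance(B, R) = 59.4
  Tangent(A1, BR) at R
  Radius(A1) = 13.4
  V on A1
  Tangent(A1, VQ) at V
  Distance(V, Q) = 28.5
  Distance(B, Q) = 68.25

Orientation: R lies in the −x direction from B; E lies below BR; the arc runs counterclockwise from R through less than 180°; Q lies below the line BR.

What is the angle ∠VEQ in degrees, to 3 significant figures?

64.8°

B is at the origin; BR is horizontal with |BR| = 59.4 and R on the −x side, so R = (-59.4, 0.00). Since A1 is tangent to BR there, ER ⟂ BR, so E = R + (0, -13.4) = (-59.4, -13.4). Since EV ⟂ VQ (tangency), |EQ| = √(13.4² + 28.5²) = 31.5 regardless of where V sits on A1. So Q lies on both circle(B, 68.25) and circle(E, 31.5); the below-BR intersection is Q = (-52.1, -44.0). V is the foot of the tangent from Q: V = (-69.9, -21.7).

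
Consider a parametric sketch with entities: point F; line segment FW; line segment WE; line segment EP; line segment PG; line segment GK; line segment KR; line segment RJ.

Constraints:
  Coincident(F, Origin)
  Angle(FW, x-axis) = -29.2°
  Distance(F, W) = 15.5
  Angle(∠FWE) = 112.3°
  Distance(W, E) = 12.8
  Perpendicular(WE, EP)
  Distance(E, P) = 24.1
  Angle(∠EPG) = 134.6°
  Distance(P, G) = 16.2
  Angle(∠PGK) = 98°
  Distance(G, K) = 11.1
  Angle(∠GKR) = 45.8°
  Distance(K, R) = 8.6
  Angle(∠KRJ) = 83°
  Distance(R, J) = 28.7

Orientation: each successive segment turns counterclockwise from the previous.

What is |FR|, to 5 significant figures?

14.808

F is at the origin; FW runs at -29.2° with length 15.5, so W = (13.530, -7.5618). ∠FWE = 112.3° gives WE at 38.500° from the x-axis; with |WE| = 12.8, E = (23.548, 0.40636). WE ⟂ EP, so EP runs at 128.50°; with |EP| = 24.1, P = (8.5451, 19.267). ∠EPG = 134.6° gives PG at 173.90° from the x-axis; with |PG| = 16.2, G = (-7.5632, 20.989). ∠PGK = 98.0° gives GK at -104.10° from the x-axis; with |GK| = 11.1, K = (-10.267, 10.223). ∠GKR = 45.8° gives KR at 30.100° from the x-axis; with |KR| = 8.6, R = (-2.8270, 14.536). Then |FR| = |R − F| = 14.808.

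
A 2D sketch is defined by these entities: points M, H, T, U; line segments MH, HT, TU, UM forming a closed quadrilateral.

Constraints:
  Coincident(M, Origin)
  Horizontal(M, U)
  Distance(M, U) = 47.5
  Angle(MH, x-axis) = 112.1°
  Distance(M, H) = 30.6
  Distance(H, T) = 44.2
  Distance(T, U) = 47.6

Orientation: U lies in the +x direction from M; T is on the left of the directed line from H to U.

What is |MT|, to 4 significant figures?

53.26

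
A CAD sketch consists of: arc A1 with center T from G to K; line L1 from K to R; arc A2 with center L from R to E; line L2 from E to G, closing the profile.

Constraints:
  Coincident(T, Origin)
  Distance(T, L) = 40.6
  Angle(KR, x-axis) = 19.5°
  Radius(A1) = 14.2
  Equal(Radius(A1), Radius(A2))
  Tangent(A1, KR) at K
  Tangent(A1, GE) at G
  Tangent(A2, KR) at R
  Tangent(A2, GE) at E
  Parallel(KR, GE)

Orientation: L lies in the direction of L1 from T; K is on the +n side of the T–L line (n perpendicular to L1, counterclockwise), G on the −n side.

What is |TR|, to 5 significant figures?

43.012

Tangency of A1 to both parallel lines with radius 14.2 puts K and G at T ± 14.2·n: K = (-4.7401, 13.386), G = (4.7401, -13.386). Equal radii place R and E the same way about L: R = L + 14.2·n = (33.531, 26.938), E = L − 14.2·n = (43.011, 0.16705). Then |TR| = |R − T| = 43.012.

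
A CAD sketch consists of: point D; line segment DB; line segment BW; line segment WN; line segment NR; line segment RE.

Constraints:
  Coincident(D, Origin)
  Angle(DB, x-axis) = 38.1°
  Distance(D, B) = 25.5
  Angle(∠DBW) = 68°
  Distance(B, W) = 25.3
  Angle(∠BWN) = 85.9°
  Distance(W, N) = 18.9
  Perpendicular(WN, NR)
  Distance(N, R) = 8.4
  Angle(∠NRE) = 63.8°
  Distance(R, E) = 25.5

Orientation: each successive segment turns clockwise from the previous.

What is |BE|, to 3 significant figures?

28.7

D is at the origin; DB runs at 38.1° with length 25.5, so B = (20.1, 15.7). ∠DBW = 68.0° gives BW at -73.9° from the x-axis; with |BW| = 25.3, W = (27.1, -8.57). ∠BWN = 85.9° gives WN at -168° from the x-axis; with |WN| = 18.9, N = (8.60, -12.5). WN is perpendicular to NR, so NR runs at 102°; with |NR| = 8.4, R = (6.85, -4.29). ∠NRE = 63.8° gives RE at -14.2° from the x-axis; with |RE| = 25.5, E = (31.6, -10.5). Then |BE| = |E − B| = 28.7.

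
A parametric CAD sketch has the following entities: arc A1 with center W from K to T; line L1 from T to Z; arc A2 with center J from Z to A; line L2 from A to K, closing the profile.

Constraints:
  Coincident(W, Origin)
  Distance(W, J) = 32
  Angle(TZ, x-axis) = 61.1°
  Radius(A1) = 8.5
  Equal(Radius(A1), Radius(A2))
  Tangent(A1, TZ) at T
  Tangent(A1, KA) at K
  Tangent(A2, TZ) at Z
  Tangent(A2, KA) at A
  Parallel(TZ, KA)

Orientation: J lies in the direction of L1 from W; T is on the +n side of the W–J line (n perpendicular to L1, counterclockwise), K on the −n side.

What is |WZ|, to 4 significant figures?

33.11

Tangency of A1 to both parallel lines with radius 8.5 puts T and K at W ± 8.5·n: T = (-7.441, 4.108), K = (7.441, -4.108). Equal radii place Z and A the same way about J: Z = J + 8.5·n = (8.024, 32.12), A = J − 8.5·n = (22.91, 23.91). Then |WZ| = |Z − W| = 33.11.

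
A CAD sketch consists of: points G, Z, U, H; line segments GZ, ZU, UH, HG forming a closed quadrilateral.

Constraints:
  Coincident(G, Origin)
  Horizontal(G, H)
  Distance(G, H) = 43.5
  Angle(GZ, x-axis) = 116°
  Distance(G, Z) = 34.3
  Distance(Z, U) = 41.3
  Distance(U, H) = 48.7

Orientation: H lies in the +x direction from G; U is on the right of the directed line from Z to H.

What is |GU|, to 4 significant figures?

10.05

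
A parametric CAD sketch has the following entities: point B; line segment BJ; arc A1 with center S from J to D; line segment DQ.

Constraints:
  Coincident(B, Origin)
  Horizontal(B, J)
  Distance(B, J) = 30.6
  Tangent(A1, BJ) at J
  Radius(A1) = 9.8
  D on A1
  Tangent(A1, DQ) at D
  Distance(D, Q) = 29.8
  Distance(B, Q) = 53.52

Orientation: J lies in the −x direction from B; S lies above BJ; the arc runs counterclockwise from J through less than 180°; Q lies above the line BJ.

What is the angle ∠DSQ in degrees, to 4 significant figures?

71.80°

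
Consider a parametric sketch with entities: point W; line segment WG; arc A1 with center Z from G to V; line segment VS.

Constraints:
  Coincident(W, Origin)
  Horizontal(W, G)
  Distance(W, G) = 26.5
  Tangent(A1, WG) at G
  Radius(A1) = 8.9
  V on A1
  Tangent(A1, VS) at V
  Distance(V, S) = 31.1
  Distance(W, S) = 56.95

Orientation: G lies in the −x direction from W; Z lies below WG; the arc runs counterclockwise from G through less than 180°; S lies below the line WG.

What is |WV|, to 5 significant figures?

35.575

Checks: |ZV| = 8.900 ✓; ∠(ZV, VS) = 90.00° ✓; |VS| = 31.10 ✓; |WS| = 56.95 ✓.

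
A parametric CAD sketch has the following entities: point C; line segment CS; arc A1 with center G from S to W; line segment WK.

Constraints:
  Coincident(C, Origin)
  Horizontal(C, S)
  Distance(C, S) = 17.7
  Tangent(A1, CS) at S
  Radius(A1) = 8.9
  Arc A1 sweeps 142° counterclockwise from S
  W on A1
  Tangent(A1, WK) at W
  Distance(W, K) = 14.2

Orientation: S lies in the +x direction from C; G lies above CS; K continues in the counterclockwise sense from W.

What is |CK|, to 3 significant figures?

27.4

On A1, S sits at bearing -90° from G; a 142° counterclockwise sweep puts W at bearing 52°, so W = G + 8.9·(cos 52°, sin 52°) = (23.2, 15.9). Tangency of A1 to WK means the radius GW is perpendicular to WK, so WK runs along (−sin 52°, cos 52°); with |WK| = 14.2, K = (12.0, 24.7). Then |CK| = |K − C| = 27.4.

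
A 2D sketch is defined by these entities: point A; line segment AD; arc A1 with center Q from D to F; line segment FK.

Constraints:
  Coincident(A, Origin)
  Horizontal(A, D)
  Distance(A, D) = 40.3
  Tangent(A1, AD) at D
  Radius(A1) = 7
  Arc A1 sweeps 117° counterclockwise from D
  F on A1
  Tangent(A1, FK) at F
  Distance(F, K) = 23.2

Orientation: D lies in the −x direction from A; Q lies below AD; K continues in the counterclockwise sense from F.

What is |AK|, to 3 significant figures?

47.4

A is at the origin; A and D share the same y with |AD| = 40.3 and D on the −x side, so D = (-40.3, 0.00). Tangency of A1 to AD means the radius QD is perpendicular to AD, so Q = D + (0, -7) = (-40.3, -7.00). On A1, D sits at bearing 90° from Q; a 117° counterclockwise sweep puts F at bearing 207°, so F = Q + 7.0·(cos 207°, sin 207°) = (-46.5, -10.2). The tangent condition forces QF to be normal to FK, so FK runs along (−sin 207°, cos 207°); with |FK| = 23.2, K = (-36.0, -30.8). Then |AK| = |K − A| = 47.4.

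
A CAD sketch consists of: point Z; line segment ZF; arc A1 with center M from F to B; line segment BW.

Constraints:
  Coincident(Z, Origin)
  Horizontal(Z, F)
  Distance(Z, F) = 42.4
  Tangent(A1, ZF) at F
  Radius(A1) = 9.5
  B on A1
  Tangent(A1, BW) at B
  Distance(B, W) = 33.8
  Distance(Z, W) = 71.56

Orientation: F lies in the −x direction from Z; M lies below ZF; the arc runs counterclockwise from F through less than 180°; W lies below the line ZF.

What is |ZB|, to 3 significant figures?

52.2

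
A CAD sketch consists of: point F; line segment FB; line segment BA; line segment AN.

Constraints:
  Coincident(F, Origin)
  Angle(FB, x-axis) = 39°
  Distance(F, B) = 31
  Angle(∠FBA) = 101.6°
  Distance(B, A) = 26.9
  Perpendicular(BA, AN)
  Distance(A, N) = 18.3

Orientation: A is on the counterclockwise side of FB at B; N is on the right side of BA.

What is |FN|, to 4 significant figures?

58.88

F is at the origin; FB runs at 39.0° with length 31.0, so B = 31.0·(cos 39.0°, sin 39.0°) = (24.09, 19.51). ∠FBA = 101.6°, so BA runs at 39.0° + (180° − 101.6°) = 117.4° from the x-axis; with |BA| = 26.9, A = B + 26.9·(cos 117.4°, sin 117.4°) = (11.71, 43.39). The perpendicularity gives AN at right angles to BA; with |AN| = 18.3 on the right of BA, N = A + 18.3·(0.8878, 0.4602) = (27.96, 51.81). Then |FN| = |N − F| = 58.88.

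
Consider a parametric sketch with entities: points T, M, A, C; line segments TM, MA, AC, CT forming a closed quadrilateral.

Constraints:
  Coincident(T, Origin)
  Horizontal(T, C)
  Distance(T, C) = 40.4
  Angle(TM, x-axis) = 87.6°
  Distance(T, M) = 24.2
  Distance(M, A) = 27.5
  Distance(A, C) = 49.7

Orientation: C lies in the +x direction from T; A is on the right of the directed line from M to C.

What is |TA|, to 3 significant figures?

9.38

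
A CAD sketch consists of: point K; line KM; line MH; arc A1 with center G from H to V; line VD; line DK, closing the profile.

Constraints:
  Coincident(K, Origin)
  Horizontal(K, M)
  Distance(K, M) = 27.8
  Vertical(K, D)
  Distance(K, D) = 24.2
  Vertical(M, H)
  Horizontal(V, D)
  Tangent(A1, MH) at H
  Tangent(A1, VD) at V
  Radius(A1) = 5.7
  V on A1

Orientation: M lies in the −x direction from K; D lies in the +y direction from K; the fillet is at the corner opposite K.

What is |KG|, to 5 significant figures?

28.821

K is at the origin; K and M share the same y with |KM| = 27.8 and M on the −x side, so M = (-27.800, 0.0000). K and D share the same x with |KD| = 24.2 and D on the +y side, so D = (0.0000, 24.200). The virtual corner opposite K is at (-27.800, 24.200). Since A1 is tangent to MH there, GH ⟂ MH and A1 meets VD tangentially, so GV is at right angles to VD, with radius 5.7, so the center G sits 5.7 in from both sides at G = (-22.100, 18.500). Then |KG| = |G − K| = 28.821.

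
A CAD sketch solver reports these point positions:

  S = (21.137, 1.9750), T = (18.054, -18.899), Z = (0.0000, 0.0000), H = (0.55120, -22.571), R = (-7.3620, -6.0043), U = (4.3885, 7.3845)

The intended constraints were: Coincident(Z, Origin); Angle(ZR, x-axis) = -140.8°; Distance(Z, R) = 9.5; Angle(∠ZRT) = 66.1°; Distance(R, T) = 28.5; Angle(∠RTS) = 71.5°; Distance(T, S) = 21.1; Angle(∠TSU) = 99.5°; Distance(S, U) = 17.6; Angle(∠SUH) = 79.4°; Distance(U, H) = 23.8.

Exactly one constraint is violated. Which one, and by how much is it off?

Distance(U, H) = 23.8 — off by 6.40.

Z = (0.00, 0.00) ✓; ZR at -140.8° ✓; |ZR| = 9.500 ✓; ∠ZRT = 66.10° ✓; |RT| = 28.50 ✓; ∠RTS = 71.50° ✓; |TS| = 21.10 ✓; ∠TSU = 99.50° ✓; |SU| = 17.60 ✓; ∠SUH = 79.40° ✓; |UH| = 30.20 ✗.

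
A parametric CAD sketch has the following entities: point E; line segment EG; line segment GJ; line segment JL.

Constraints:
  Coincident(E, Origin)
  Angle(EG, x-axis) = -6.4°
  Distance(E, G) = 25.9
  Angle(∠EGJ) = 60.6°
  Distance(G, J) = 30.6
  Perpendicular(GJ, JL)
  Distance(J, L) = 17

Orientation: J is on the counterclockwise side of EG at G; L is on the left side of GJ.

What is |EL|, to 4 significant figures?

18.73

∠EGJ = 60.6°, so GJ runs at -6.4° + (180° − 60.6°) = 113.0° from the x-axis; with |GJ| = 30.6, J = G + 30.6·(cos 113.0°, sin 113.0°) = (13.78, 25.28). GJ ⟂ JL; with |JL| = 17.0 on the left of GJ, L = J + 17.0·(-0.9205, -0.3907) = (-1.866, 18.64). Then |EL| = |L − E| = 18.73.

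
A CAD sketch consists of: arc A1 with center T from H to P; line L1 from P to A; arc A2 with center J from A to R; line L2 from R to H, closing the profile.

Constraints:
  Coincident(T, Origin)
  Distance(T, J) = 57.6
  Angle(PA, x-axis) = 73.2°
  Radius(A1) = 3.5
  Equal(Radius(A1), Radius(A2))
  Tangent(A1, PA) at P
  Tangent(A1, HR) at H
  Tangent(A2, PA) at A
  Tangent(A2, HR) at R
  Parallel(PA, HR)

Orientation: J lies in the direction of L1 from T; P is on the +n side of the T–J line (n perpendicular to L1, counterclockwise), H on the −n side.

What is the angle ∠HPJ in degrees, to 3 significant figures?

86.5°

T is at the origin and J lies 57.6 along u from T, so J = 57.6·u = (16.6, 55.1). Tangency of A1 to both parallel lines with radius 3.5 puts P and H at T ± 3.5·n: P = (-3.35, 1.01), H = (3.35, -1.01). Then cos ∠HPJ = PH·PJ / (|PH||PJ|), giving 86.5°.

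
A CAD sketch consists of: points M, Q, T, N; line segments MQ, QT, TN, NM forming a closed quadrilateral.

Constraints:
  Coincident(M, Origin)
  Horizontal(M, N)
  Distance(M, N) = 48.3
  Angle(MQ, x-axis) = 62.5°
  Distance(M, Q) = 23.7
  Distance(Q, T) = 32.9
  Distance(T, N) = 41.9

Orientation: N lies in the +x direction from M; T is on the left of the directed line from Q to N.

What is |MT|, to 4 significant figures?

55.16

M is at the origin; M and N share the same y with |MN| = 48.3 and N in +x, so N = (48.3, 0). MQ runs at 62.5° with |MQ| = 23.7, so Q = (10.94, 21.02). T is determined by |QT| = 32.9 and |TN| = 41.9 together: it lies at the intersection of circle(Q, 32.9) and circle(N, 41.9). With |QN| = 42.87, the foot of the radical line on QN is 13.58 from Q and the perpendicular offset is √(32.9² − 13.58²) = 29.97. Taking the left-of-QN solution: T = (37.47, 40.48).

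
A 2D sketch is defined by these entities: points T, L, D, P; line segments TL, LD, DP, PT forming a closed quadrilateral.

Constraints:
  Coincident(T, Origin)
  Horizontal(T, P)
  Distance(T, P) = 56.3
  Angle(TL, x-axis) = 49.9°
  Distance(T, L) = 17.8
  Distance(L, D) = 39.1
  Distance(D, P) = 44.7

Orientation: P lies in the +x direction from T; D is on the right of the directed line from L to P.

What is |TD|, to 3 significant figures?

31.2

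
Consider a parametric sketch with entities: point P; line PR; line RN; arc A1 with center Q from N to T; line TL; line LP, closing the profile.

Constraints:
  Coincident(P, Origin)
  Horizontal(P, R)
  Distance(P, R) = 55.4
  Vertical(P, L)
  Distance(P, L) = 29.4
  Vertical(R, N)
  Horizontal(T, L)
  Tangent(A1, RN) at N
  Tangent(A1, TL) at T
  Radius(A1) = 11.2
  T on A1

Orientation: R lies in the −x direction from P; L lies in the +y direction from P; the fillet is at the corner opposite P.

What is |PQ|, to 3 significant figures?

47.8

P is at the origin; PR is horizontal with |PR| = 55.4 and R on the −x side, so R = (-55.4, 0.00). PL is vertical with |PL| = 29.4 and L on the +y side, so L = (0.00, 29.4). The virtual corner opposite P is at (-55.4, 29.4). A1 meets RN tangentially, so QN is at right angles to RN and tangency of A1 to TL means the radius QT is perpendicular to TL, with radius 11.2, so the center Q sits 11.2 in from both sides at Q = (-44.2, 18.2). Then |PQ| = |Q − P| = 47.8.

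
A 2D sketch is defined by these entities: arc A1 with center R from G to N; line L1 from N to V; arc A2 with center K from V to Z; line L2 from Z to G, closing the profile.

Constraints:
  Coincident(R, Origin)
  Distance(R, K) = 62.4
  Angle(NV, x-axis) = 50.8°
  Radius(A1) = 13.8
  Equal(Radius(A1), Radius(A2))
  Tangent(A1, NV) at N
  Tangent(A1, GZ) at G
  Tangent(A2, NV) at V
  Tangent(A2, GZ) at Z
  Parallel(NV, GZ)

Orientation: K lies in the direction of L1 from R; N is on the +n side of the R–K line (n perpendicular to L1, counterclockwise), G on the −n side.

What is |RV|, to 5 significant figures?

63.908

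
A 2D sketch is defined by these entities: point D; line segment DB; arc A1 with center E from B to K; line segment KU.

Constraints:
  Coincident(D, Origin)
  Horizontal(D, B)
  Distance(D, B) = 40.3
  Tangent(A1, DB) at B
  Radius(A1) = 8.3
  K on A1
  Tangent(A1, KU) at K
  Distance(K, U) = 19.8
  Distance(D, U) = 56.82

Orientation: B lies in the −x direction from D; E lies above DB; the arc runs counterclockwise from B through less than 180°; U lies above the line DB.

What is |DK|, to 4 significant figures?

37.72

Checks: |EK| = 8.300 ✓; ∠(EK, KU) = 90.00° ✓; |KU| = 19.80 ✓; |DU| = 56.82 ✓.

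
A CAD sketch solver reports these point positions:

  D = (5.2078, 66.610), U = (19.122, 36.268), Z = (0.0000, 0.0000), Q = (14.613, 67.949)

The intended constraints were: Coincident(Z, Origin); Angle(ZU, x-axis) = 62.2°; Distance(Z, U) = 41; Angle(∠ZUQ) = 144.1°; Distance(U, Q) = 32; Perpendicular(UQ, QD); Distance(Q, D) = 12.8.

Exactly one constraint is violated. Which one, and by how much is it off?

Distance(Q, D) = 12.8 — off by 3.30.

Z = (0.00, 0.00) ✓; ZU at 62.20° ✓; |ZU| = 41.00 ✓; ∠ZUQ = 144.1° ✓; |UQ| = 32.00 ✓; ∠(UQ, QD) = 90.00° ✓; |QD| = 9.500 ✗.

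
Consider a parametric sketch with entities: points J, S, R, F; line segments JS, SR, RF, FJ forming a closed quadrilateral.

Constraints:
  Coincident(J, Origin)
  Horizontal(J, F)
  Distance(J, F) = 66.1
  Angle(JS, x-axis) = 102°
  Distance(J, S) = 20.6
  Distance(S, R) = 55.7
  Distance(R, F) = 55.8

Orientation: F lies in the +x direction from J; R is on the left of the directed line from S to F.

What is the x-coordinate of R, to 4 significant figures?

42.41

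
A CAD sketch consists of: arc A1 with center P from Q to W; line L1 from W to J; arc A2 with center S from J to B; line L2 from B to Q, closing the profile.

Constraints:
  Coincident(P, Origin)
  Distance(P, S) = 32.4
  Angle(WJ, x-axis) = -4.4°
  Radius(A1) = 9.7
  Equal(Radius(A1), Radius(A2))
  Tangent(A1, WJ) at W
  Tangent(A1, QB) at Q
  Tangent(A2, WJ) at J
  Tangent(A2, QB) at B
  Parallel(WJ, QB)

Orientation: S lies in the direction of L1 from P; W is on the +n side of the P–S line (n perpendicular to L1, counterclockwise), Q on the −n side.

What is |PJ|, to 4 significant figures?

33.82

The slot axis is L1's direction at -4.4°, so u = (cos -4.4°, sin -4.4°) = (0.9971, -0.07672) and n = (−sin -4.4°, cos -4.4°) = (0.07672, 0.9971). P is at the origin and S lies 32.4 along u from P, so S = 32.4·u = (32.30, -2.486). Tangency of A1 to both parallel lines with radius 9.7 puts W and Q at P ± 9.7·n: W = (0.7442, 9.671), Q = (-0.7442, -9.671). Equal radii place J and B the same way about S: J = S + 9.7·n = (33.05, 7.186), B = S − 9.7·n = (31.56, -12.16). Then |PJ| = |J − P| = 33.82.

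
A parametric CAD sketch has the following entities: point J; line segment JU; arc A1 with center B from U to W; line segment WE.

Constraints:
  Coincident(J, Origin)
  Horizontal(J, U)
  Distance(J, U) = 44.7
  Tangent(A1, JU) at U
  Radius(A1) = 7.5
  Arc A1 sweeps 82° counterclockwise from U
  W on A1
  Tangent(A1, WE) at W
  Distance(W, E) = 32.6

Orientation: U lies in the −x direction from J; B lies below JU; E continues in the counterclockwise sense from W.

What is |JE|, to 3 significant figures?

68.6

J is at the origin; JU is horizontal with |JU| = 44.7 and U on the −x side, so U = (-44.7, 0.00). Since A1 is tangent to JU there, BU ⟂ JU, so B = U + (0, -7.5) = (-44.7, -7.50). On A1, U sits at bearing 90° from B; an 82° counterclockwise sweep puts W at bearing 172°, so W = B + 7.5·(cos 172°, sin 172°) = (-52.1, -6.46). Since A1 is tangent to WE there, BW ⟂ WE, so WE runs along (−sin 172°, cos 172°); with |WE| = 32.6, E = (-56.7, -38.7). Then |JE| = |E − J| = 68.6.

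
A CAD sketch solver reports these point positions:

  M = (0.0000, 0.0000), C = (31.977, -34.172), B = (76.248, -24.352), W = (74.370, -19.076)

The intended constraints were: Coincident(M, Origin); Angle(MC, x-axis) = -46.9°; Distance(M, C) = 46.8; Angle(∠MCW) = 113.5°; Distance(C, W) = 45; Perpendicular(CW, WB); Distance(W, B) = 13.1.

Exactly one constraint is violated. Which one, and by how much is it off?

Distance(W, B) = 13.1 — off by 7.50.

M = (0.00, 0.00) ✓; MC at -46.90° ✓; |MC| = 46.80 ✓; ∠MCW = 113.5° ✓; |CW| = 45.00 ✓; ∠(CW, WB) = 90.01° ✓; |WB| = 5.600 ✗.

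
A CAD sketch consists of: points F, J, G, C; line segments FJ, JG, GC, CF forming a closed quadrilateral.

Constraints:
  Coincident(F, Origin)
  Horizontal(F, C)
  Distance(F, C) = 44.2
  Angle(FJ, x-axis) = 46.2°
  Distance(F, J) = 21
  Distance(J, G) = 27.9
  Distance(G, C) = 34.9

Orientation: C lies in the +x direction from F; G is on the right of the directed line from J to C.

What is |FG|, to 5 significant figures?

17.157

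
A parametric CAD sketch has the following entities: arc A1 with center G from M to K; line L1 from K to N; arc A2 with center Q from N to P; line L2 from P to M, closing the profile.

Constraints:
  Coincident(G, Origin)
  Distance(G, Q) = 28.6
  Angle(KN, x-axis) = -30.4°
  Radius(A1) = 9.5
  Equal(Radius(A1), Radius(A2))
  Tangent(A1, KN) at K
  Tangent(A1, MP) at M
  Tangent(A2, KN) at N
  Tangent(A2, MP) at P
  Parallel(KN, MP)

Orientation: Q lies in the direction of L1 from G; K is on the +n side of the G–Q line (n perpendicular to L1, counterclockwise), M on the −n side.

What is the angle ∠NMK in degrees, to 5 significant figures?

56.402°

The slot axis is L1's direction at -30.4°, so u = (cos -30.4°, sin -30.4°) = (0.86251, -0.50603) and n = (−sin -30.4°, cos -30.4°) = (0.50603, 0.86251). G is at the origin and Q lies 28.6 along u from G, so Q = 28.6·u = (24.668, -14.473). Tangency of A1 to both parallel lines with radius 9.5 puts K and M at G ± 9.5·n: K = (4.8073, 8.1939), M = (-4.8073, -8.1939). Equal radii place N and P the same way about Q: N = Q + 9.5·n = (29.475, -6.2787), P = Q − 9.5·n = (19.861, -22.666). Then cos ∠NMK = MN·MK / (|MN||MK|), giving 56.402°.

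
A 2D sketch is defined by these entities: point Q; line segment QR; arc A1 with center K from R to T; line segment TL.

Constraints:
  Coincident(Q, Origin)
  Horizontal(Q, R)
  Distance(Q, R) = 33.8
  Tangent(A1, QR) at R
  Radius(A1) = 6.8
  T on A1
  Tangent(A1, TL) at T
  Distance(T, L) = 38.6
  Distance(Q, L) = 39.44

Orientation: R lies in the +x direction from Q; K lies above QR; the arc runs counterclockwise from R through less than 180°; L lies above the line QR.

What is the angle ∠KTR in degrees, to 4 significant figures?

21.50°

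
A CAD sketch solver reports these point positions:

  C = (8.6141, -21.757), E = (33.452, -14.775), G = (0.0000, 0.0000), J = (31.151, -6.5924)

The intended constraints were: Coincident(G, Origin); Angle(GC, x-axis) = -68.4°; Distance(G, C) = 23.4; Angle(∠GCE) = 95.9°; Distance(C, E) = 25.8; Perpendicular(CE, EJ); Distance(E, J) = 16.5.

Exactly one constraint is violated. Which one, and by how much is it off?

Distance(E, J) = 16.5 — off by 8.00.

G = (0.00, 0.00) ✓; GC at -68.40° ✓; |GC| = 23.40 ✓; ∠GCE = 95.90° ✓; |CE| = 25.80 ✓; ∠(CE, EJ) = 90.01° ✓; |EJ| = 8.500 ✗.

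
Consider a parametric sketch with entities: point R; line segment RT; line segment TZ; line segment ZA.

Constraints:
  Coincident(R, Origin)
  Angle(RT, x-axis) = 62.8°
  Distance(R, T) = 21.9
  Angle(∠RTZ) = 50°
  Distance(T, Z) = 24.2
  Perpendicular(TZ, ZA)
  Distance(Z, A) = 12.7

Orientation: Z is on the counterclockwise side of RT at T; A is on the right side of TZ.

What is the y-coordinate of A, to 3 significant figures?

26.5

R is at the origin; RT runs at 62.8° with length 21.9, so T = 21.9·(cos 62.8°, sin 62.8°) = (10.0, 19.5). ∠RTZ = 50.0°, so TZ runs at 62.8° + (180° − 50.0°) = 193° from the x-axis; with |TZ| = 24.2, Z = T + 24.2·(cos 193°, sin 193°) = (-13.6, 14.1). The perpendicularity gives ZA at right angles to TZ; with |ZA| = 12.7 on the right of TZ, A = Z + 12.7·(-0.222, 0.975) = (-16.4, 26.5). So A.y = 26.5.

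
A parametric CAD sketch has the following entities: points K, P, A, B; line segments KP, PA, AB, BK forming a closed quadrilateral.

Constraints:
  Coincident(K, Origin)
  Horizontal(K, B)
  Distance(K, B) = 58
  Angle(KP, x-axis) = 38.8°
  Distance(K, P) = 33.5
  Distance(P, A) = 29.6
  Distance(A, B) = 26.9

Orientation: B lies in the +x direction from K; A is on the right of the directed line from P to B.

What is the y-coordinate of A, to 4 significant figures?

-7.953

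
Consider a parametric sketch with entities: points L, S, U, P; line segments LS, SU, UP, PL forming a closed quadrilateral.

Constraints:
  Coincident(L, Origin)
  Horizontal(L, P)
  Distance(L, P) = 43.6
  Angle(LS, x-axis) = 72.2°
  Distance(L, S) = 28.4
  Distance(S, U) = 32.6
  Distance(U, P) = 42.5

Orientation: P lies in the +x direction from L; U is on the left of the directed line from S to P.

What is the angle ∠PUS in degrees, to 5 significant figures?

70.641°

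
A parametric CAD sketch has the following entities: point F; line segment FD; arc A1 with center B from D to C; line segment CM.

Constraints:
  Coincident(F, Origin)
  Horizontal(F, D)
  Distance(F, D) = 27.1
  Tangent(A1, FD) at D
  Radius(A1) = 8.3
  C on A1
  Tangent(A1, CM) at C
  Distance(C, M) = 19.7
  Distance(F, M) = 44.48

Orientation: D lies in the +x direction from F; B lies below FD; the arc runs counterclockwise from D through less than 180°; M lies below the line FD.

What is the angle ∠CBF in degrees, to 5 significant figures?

59.194°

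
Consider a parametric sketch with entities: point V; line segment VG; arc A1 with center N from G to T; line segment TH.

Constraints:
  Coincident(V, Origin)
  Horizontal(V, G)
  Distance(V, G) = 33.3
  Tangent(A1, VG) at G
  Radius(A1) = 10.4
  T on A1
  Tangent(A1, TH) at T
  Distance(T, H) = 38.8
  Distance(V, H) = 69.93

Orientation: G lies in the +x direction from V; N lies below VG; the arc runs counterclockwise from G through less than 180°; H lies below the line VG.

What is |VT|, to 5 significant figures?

31.431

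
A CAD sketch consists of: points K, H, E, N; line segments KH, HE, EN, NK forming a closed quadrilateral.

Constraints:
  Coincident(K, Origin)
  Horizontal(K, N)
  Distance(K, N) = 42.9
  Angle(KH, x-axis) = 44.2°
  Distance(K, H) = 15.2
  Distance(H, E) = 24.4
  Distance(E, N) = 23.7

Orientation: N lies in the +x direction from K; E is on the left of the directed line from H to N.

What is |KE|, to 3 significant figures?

39.1

K is at the origin; K and N share the same y with |KN| = 42.9 and N in +x, so N = (42.9, 0). KH runs at 44.2° with |KH| = 15.2, so H = (10.9, 10.6). E is determined by |HE| = 24.4 and |EN| = 23.7 together: it lies at the intersection of circle(H, 24.4) and circle(N, 23.7). With |HN| = 33.7, the foot of the radical line on HN is 17.4 from H and the perpendicular offset is √(24.4² − 17.4²) = 17.2. Taking the left-of-HN solution: E = (32.8, 21.4).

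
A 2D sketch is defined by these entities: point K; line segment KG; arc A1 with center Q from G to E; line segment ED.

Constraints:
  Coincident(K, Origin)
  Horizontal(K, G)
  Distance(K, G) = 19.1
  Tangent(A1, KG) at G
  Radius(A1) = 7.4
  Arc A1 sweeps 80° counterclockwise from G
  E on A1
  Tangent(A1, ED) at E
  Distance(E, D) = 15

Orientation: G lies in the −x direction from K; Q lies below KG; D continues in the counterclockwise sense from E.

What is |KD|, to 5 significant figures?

35.733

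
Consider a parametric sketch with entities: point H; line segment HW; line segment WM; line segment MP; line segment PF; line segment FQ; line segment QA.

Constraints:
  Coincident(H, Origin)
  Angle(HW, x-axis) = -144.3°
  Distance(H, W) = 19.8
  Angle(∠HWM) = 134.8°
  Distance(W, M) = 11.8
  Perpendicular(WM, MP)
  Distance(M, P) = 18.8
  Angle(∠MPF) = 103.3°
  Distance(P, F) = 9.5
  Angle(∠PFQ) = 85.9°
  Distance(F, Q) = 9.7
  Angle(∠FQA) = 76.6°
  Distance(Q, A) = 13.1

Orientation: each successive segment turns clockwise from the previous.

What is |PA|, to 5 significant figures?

6.8188

H is at the origin; HW runs at -144.3° with length 19.8, so W = (-16.079, -11.554). ∠HWM = 134.8° gives WM at 170.50° from the x-axis; with |WM| = 11.8, M = (-27.717, -9.6066). The perpendicularity gives MP at right angles to WM, so MP runs at 80.500°; with |MP| = 18.8, P = (-24.615, 8.9356). ∠MPF = 103.3° gives PF at 3.8000° from the x-axis; with |PF| = 9.5, F = (-15.135, 9.5652). ∠PFQ = 85.9° gives FQ at -90.300° from the x-axis; with |FQ| = 9.7, Q = (-15.186, -0.13465). ∠FQA = 76.6° gives QA at 166.30° from the x-axis; with |QA| = 13.1, A = (-27.913, 2.9679). Then |PA| = |A − P| = 6.8188.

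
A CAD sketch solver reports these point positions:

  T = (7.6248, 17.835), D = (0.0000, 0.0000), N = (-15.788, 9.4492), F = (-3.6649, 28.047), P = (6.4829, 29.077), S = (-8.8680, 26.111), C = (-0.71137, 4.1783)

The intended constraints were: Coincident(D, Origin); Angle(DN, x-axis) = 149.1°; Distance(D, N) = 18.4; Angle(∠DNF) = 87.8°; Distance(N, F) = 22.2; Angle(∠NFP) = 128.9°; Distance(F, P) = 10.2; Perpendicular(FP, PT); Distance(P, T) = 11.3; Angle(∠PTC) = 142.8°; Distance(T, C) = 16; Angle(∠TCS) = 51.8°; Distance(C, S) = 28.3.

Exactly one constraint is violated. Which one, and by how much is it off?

Distance(C, S) = 28.3 — off by 4.90.

D = (0.00, 0.00) ✓; DN at 149.1° ✓; |DN| = 18.40 ✓; ∠DNF = 87.80° ✓; |NF| = 22.20 ✓; ∠NFP = 128.9° ✓; |FP| = 10.20 ✓; ∠(FP, PT) = 90.00° ✓; |PT| = 11.30 ✓; ∠PTC = 142.8° ✓; |TC| = 16.00 ✓; ∠TCS = 51.80° ✓; |CS| = 23.40 ✗.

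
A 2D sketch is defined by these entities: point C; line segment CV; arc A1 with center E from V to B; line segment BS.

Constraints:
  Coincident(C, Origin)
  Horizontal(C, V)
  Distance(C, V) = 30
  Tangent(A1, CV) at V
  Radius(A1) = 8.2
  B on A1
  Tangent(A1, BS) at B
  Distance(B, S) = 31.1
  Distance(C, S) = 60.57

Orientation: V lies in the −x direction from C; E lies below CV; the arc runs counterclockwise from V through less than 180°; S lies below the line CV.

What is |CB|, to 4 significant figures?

37.62

Checks: |EB| = 8.200 ✓; ∠(EB, BS) = 90.00° ✓; |BS| = 31.10 ✓; |CS| = 60.57 ✓.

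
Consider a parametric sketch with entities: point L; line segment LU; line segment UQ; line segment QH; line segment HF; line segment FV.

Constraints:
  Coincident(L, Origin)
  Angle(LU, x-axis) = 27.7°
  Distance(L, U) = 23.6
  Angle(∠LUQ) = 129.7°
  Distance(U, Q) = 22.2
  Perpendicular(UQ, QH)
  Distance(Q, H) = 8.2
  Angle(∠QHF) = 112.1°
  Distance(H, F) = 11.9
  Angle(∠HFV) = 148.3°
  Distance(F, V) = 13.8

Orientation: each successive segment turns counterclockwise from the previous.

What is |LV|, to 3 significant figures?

14.8

L is at the origin; LU runs at 27.7° with length 23.6, so U = (20.9, 11.0). ∠LUQ = 129.7° gives UQ at 78.0° from the x-axis; with |UQ| = 22.2, Q = (25.5, 32.7). UQ ⟂ QH, so QH runs at 168°; with |QH| = 8.2, H = (17.5, 34.4). ∠QHF = 112.1° gives HF at -124° from the x-axis; with |HF| = 11.9, F = (10.8, 24.5). ∠HFV = 148.3° gives FV at -92.4° from the x-axis; with |FV| = 13.8, V = (10.2, 10.7). Then |LV| = |V − L| = 14.8.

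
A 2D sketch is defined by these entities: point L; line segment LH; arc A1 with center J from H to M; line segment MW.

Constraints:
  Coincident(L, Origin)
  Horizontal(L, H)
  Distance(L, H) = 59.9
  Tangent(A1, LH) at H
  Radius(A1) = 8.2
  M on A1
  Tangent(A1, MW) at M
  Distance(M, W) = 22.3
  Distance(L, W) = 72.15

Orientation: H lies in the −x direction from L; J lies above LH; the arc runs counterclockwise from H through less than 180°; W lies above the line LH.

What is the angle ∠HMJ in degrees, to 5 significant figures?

28.769°

Checks: |JM| = 8.200 ✓; ∠(JM, MW) = 90.00° ✓; |MW| = 22.30 ✓; |LW| = 72.15 ✓.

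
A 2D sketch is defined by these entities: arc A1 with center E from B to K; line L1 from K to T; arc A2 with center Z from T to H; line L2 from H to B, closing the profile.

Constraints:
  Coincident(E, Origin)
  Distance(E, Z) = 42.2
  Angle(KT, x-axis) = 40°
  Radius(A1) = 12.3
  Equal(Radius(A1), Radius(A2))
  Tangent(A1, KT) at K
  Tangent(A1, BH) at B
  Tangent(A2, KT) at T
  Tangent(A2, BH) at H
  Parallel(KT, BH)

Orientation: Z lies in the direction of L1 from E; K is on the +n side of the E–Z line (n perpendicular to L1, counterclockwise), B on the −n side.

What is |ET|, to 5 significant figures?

43.956

The slot axis is L1's direction at 40.0°, so u = (cos 40.0°, sin 40.0°) = (0.76604, 0.64279) and n = (−sin 40.0°, cos 40.0°) = (-0.64279, 0.76604). E is at the origin and Z lies 42.2 along u from E, so Z = 42.2·u = (32.327, 27.126). Tangency of A1 to both parallel lines with radius 12.3 puts K and B at E ± 12.3·n: K = (-7.9063, 9.4223), B = (7.9063, -9.4223). Equal radii place T and H the same way about Z: T = Z + 12.3·n = (24.421, 36.548), H = Z − 12.3·n = (40.233, 17.703). Then |ET| = |T − E| = 43.956.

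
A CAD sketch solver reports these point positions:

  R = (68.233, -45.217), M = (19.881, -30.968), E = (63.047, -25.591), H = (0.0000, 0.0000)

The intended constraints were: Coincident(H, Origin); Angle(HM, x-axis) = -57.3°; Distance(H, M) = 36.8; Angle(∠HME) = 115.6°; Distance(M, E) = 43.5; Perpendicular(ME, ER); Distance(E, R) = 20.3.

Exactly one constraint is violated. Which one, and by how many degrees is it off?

Perpendicular(ME, ER) — off by 7.70°.

H = (0.00, 0.00) ✓; HM at -57.30° ✓; |HM| = 36.80 ✓; ∠HME = 115.6° ✓; |ME| = 43.50 ✓; ∠(ME, ER) = 82.30° ✗; |ER| = 20.30 ✓.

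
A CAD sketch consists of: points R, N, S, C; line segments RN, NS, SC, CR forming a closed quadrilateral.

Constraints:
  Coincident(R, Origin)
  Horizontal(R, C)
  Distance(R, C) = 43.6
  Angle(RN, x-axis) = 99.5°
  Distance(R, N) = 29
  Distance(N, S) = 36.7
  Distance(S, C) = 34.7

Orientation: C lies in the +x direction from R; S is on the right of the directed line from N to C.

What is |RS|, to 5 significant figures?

10.701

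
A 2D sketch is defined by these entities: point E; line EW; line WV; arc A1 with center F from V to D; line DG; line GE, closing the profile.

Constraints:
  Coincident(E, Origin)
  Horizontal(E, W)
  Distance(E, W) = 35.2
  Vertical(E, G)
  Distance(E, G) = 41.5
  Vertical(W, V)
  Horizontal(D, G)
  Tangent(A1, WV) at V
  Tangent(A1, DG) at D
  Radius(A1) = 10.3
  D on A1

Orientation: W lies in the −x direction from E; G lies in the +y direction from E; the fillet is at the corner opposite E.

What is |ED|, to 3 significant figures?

48.4

The virtual corner opposite E is at (-35.2, 41.5). Tangency of A1 to WV means the radius FV is perpendicular to WV and A1 meets DG tangentially, so FD is at right angles to DG, with radius 10.3, so the center F sits 10.3 in from both sides at F = (-24.9, 31.2). That places the tangent points at V = (-35.2, 31.2) on WV and D = (-24.9, 41.5) on DG. Then |ED| = |D − E| = 48.4.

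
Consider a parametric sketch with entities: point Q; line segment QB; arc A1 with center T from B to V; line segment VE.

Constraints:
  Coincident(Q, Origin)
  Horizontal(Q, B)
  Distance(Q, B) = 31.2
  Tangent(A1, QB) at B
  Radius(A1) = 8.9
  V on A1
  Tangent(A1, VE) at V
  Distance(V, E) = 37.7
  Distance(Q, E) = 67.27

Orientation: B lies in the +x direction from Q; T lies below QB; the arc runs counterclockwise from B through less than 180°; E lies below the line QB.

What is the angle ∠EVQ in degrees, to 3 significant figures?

171°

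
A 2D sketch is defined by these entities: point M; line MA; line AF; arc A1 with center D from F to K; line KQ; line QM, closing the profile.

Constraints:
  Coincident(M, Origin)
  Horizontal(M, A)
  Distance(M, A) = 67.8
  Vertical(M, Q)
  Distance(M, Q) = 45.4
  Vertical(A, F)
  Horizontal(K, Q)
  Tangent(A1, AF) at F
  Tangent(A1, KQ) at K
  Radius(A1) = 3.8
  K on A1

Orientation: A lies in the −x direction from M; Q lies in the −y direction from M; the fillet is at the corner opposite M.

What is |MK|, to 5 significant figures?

78.468

The virtual corner opposite M is at (-67.800, -45.400). The tangent condition forces DF to be normal to AF and the tangent condition forces DK to be normal to KQ, with radius 3.8, so the center D sits 3.8 in from both sides at D = (-64.000, -41.600). That places the tangent points at F = (-67.800, -41.600) on AF and K = (-64.000, -45.400) on KQ. Then |MK| = |K − M| = 78.468.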